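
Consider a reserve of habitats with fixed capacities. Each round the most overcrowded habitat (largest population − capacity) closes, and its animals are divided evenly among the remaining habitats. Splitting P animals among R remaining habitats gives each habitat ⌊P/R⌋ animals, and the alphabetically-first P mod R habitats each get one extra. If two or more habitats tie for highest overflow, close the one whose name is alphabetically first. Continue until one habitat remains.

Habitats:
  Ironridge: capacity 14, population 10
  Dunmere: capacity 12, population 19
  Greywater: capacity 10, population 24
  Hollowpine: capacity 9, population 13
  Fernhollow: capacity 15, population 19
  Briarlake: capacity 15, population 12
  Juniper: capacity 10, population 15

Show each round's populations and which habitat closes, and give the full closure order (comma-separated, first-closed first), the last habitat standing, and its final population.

Round 1: Briarlake=12 Dunmere=19 Fernhollow=19 Greywater=24 Hollowpine=13 Ironridge=10 Juniper=15 → close Greywater (overflow 14)
  24÷6 = 4 each, +1 to first 0
Round 2: Briarlake=16 Dunmere=23 Fernhollow=23 Hollowpine=17 Ironridge=14 Juniper=19 → close Dunmere (overflow 11)
  23÷5 = 4 each, +1 to first 3
Round 3: Briarlake=21 Fernhollow=28 Hollowpine=22 Ironridge=18 Juniper=23 → close Fernhollow (overflow 13)
  28÷4 = 7 each, +1 to first 0
Round 4: Briarlake=28 Hollowpine=29 Ironridge=25 Juniper=30 → close Hollowpine (overflow 20)
  29÷3 = 9 each, +1 to first 2
Round 5: Briarlake=38 Ironridge=35 Juniper=39 → close Juniper (overflow 29)
  39÷2 = 19 each, +1 to first 1
Round 6: Briarlake=58 Ironridge=54 → close Briarlake (overflow 43)
  58÷1 = 58 each, +1 to first 0

Closure order: Greywater, Dunmere, Fernhollow, Hollowpine, Juniper, Briarlake
Last habitat: Ironridge with 112 animals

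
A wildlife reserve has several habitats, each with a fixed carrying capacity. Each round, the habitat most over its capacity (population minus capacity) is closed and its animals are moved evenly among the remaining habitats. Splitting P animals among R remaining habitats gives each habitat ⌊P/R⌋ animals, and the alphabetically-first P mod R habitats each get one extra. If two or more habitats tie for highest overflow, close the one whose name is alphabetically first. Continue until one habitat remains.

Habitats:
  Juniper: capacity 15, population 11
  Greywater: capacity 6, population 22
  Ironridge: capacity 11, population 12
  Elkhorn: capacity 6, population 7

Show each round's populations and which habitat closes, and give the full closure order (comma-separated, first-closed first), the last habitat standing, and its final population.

Closure order: Greywater, Elkhorn, Ironridge
Last habitat: Juniper with 52 animals

Round 1: Elkhorn=7 Greywater=22 Ironridge=12 Juniper=11 → close Greywater (overflow 16)
  22÷3 = 7 each, +1 to first 1
Round 2: Elkhorn=15 Ironridge=19 Juniper=18 → close Elkhorn (overflow 9)
  15÷2 = 7 each, +1 to first 1
Round 3: Ironridge=27 Juniper=25 → close Ironridge (overflow 16)
  27÷1 = 27 each, +1 to first 0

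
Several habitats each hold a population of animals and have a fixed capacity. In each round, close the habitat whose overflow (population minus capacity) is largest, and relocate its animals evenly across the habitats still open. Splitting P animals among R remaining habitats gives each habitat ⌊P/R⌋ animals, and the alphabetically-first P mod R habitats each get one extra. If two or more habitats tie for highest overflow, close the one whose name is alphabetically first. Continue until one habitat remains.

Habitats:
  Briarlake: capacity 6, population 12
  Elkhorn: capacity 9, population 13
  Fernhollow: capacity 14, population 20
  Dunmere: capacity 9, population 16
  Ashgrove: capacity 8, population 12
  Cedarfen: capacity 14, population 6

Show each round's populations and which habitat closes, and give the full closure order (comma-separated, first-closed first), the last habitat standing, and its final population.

Closure order: Dunmere, Briarlake, Ashgrove, Elkhorn, Fernhollow
Last habitat: Cedarfen with 79 animals

Round 1: Ashgrove=12 Briarlake=12 Cedarfen=6 Dunmere=16 Elkhorn=13 Fernhollow=20 → close Dunmere (overflow 7)
  16÷5 = 3 each, +1 to first 1
Round 2: Ashgrove=16 Briarlake=15 Cedarfen=9 Elkhorn=16 Fernhollow=23 → close Briarlake (overflow 9)
  15÷4 = 3 each, +1 to first 3
Round 3: Ashgrove=20 Cedarfen=13 Elkhorn=20 Fernhollow=26 → close Ashgrove (overflow 12)
  20÷3 = 6 each, +1 to first 2
Round 4: Cedarfen=20 Elkhorn=27 Fernhollow=32 → close Elkhorn (overflow 18)
  27÷2 = 13 each, +1 to first 1
Round 5: Cedarfen=34 Fernhollow=45 → close Fernhollow (overflow 31)
  45÷1 = 45 each, +1 to first 0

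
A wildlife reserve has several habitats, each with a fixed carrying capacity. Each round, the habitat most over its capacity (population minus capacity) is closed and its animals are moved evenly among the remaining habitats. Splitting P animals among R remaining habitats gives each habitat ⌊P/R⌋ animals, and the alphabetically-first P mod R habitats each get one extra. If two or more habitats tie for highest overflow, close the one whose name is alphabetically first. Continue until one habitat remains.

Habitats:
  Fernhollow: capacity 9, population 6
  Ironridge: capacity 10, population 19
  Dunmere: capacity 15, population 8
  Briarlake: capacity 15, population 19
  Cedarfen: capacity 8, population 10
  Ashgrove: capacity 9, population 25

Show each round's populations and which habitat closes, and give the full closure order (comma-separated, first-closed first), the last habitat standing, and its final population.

Closure order: Ashgrove, Ironridge, Briarlake, Cedarfen, Fernhollow
Last habitat: Dunmere with 87 animals

Round 1: Ashgrove=25 Briarlake=19 Cedarfen=10 Dunmere=8 Fernhollow=6 Ironridge=19 → close Ashgrove (overflow 16)
  25÷5 = 5 each, +1 to first 0
Round 2: Briarlake=24 Cedarfen=15 Dunmere=13 Fernhollow=11 Ironridge=24 → close Ironridge (overflow 14)
  24÷4 = 6 each, +1 to first 0
Round 3: Briarlake=30 Cedarfen=21 Dunmere=19 Fernhollow=17 → close Briarlake (overflow 15)
  30÷3 = 10 each, +1 to first 0
Round 4: Cedarfen=31 Dunmere=29 Fernhollow=27 → close Cedarfen (overflow 23)
  31÷2 = 15 each, +1 to first 1
Round 5: Dunmere=45 Fernhollow=42 → close Fernhollow (overflow 33)
  42÷1 = 42 each, +1 to first 0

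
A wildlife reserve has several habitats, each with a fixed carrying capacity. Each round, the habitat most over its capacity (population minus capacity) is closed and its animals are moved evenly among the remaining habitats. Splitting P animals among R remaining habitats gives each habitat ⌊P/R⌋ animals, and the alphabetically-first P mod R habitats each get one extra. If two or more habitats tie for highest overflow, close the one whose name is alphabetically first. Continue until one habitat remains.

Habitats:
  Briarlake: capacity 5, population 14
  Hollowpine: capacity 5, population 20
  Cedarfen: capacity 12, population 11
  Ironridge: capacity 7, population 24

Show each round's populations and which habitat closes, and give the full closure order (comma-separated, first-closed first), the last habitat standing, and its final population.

Round 1: Briarlake=14 Cedarfen=11 Hollowpine=20 Ironridge=24 → close Ironridge (overflow 17)
  24÷3 = 8 each, +1 to first 0
Round 2: Briarlake=22 Cedarfen=19 Hollowpine=28 → close Hollowpine (overflow 23)
  28÷2 = 14 each, +1 to first 0
Round 3: Briarlake=36 Cedarfen=33 → close Briarlake (overflow 31)
  36÷1 = 36 each, +1 to first 0

Closure order: Ironridge, Hollowpine, Briarlake
Last habitat: Cedarfen with 69 animals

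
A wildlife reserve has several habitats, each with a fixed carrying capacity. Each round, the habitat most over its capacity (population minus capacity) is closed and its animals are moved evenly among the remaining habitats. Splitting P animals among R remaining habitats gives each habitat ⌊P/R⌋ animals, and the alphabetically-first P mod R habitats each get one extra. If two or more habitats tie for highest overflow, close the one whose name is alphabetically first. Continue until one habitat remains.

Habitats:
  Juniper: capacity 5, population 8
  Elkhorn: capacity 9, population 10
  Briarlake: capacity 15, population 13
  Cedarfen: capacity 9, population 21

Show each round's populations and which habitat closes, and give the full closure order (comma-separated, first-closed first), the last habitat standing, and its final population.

Round 1: Briarlake=13 Cedarfen=21 Elkhorn=10 Juniper=8 → close Cedarfen (overflow 12)
  21÷3 = 7 each, +1 to first 0
Round 2: Briarlake=20 Elkhorn=17 Juniper=15 → close Juniper (overflow 10)
  15÷2 = 7 each, +1 to first 1
Round 3: Briarlake=28 Elkhorn=24 → close Elkhorn (overflow 15)
  24÷1 = 24 each, +1 to first 0

Closure order: Cedarfen, Juniper, Elkhorn
Last habitat: Briarlake with 52 animals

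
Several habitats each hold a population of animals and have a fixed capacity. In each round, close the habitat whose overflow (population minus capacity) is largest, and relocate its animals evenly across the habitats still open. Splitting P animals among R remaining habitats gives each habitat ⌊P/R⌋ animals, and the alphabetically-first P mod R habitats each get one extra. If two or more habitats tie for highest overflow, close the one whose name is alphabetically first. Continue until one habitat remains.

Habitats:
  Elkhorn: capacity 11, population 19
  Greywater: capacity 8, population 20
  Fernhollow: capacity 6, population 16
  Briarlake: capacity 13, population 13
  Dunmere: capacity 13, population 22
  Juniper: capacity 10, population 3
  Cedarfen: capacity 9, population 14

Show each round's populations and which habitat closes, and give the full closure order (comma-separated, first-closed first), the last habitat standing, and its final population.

Round 1: Briarlake=13 Cedarfen=14 Dunmere=22 Elkhorn=19 Fernhollow=16 Greywater=20 Juniper=3 → close Greywater (overflow 12)
  20÷6 = 3 each, +1 to first 2
Round 2: Briarlake=17 Cedarfen=18 Dunmere=25 Elkhorn=22 Fernhollow=19 Juniper=6 → close Fernhollow (overflow 13)
  19÷5 = 3 each, +1 to first 4
Round 3: Briarlake=21 Cedarfen=22 Dunmere=29 Elkhorn=26 Juniper=9 → close Dunmere (overflow 16)
  29÷4 = 7 each, +1 to first 1
Round 4: Briarlake=29 Cedarfen=29 Elkhorn=33 Juniper=16 → close Elkhorn (overflow 22)
  33÷3 = 11 each, +1 to first 0
Round 5: Briarlake=40 Cedarfen=40 Juniper=27 → close Cedarfen (overflow 31)
  40÷2 = 20 each, +1 to first 0
Round 6: Briarlake=60 Juniper=47 → close Briarlake (overflow 47)
  60÷1 = 60 each, +1 to first 0

Closure order: Greywater, Fernhollow, Dunmere, Elkhorn, Cedarfen, Briarlake
Last habitat: Juniper with 107 animals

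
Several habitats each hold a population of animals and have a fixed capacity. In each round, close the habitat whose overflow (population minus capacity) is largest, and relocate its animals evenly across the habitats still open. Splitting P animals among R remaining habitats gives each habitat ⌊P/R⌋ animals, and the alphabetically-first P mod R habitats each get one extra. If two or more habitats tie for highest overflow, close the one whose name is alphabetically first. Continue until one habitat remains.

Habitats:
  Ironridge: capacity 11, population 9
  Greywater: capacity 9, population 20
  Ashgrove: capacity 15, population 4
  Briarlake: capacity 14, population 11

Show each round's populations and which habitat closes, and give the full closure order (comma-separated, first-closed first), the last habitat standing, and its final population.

Round 1: Ashgrove=4 Briarlake=11 Greywater=20 Ironridge=9 → close Greywater (overflow 11)
  20÷3 = 6 each, +1 to first 2
Round 2: Ashgrove=11 Briarlake=18 Ironridge=15 → close Briarlake (overflow 4)
  18÷2 = 9 each, +1 to first 0
Round 3: Ashgrove=20 Ironridge=24 → close Ironridge (overflow 13)
  24÷1 = 24 each, +1 to first 0

Closure order: Greywater, Briarlake, Ironridge
Last habitat: Ashgrove with 44 animals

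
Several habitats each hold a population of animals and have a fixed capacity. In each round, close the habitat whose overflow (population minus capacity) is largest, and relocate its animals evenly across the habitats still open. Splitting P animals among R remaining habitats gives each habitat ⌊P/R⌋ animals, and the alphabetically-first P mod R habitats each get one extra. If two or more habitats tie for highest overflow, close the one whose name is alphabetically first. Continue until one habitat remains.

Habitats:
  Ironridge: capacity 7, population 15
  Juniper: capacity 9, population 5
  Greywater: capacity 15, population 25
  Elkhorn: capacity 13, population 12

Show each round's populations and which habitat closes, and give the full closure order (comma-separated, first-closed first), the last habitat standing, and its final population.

Closure order: Greywater, Ironridge, Elkhorn
Last habitat: Juniper with 57 animals

Round 1: Elkhorn=12 Greywater=25 Ironridge=15 Juniper=5 → close Greywater (overflow 10)
  25÷3 = 8 each, +1 to first 1
Round 2: Elkhorn=21 Ironridge=23 Juniper=13 → close Ironridge (overflow 16)
  23÷2 = 11 each, +1 to first 1
Round 3: Elkhorn=33 Juniper=24 → close Elkhorn (overflow 20)
  33÷1 = 33 each, +1 to first 0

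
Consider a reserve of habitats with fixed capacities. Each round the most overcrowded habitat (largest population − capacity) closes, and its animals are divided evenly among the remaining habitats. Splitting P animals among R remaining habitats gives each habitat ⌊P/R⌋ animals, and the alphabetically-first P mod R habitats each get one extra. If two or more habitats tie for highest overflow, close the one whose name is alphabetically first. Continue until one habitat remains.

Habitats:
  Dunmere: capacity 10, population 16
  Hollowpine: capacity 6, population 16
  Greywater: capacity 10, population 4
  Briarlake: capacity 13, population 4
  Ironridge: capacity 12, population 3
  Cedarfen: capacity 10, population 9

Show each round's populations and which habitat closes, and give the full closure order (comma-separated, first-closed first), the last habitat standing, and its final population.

Closure order: Hollowpine, Dunmere, Cedarfen, Greywater, Briarlake
Last habitat: Ironridge with 52 animals

Round 1: Briarlake=4 Cedarfen=9 Dunmere=16 Greywater=4 Hollowpine=16 Ironridge=3 → close Hollowpine (overflow 10)
  16÷5 = 3 each, +1 to first 1
Round 2: Briarlake=8 Cedarfen=12 Dunmere=19 Greywater=7 Ironridge=6 → close Dunmere (overflow 9)
  19÷4 = 4 each, +1 to first 3
Round 3: Briarlake=13 Cedarfen=17 Greywater=12 Ironridge=10 → close Cedarfen (overflow 7)
  17÷3 = 5 each, +1 to first 2
Round 4: Briarlake=19 Greywater=18 Ironridge=15 → close Greywater (overflow 8)
  18÷2 = 9 each, +1 to first 0
Round 5: Briarlake=28 Ironridge=24 → close Briarlake (overflow 15)
  28÷1 = 28 each, +1 to first 0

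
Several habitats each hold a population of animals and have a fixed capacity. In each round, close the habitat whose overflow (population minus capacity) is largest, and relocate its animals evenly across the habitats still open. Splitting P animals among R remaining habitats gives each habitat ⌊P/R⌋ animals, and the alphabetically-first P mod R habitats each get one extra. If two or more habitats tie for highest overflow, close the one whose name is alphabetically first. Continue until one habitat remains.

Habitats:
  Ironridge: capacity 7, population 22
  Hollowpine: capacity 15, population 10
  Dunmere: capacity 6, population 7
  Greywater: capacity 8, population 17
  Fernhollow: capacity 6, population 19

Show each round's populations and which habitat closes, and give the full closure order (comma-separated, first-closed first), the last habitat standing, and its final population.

Closure order: Ironridge, Fernhollow, Greywater, Dunmere
Last habitat: Hollowpine with 75 animals

Round 1: Dunmere=7 Fernhollow=19 Greywater=17 Hollowpine=10 Ironridge=22 → close Ironridge (overflow 15)
  22÷4 = 5 each, +1 to first 2
Round 2: Dunmere=13 Fernhollow=25 Greywater=22 Hollowpine=15 → close Fernhollow (overflow 19)
  25÷3 = 8 each, +1 to first 1
Round 3: Dunmere=22 Greywater=30 Hollowpine=23 → close Greywater (overflow 22)
  30÷2 = 15 each, +1 to first 0
Round 4: Dunmere=37 Hollowpine=38 → close Dunmere (overflow 31)
  37÷1 = 37 each, +1 to first 0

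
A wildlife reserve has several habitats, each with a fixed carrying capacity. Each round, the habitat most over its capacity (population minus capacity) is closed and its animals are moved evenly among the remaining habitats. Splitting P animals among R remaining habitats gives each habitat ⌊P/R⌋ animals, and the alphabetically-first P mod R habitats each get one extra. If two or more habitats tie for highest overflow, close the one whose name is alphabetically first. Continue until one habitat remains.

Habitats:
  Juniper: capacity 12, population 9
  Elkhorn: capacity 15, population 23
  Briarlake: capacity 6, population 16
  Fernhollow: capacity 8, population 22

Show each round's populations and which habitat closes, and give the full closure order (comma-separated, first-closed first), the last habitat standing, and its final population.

Round 1: Briarlake=16 Elkhorn=23 Fernhollow=22 Juniper=9 → close Fernhollow (overflow 14)
  22÷3 = 7 each, +1 to first 1
Round 2: Briarlake=24 Elkhorn=30 Juniper=16 → close Briarlake (overflow 18)
  24÷2 = 12 each, +1 to first 0
Round 3: Elkhorn=42 Juniper=28 → close Elkhorn (overflow 27)
  42÷1 = 42 each, +1 to first 0

Closure order: Fernhollow, Briarlake, Elkhorn
Last habitat: Juniper with 70 animals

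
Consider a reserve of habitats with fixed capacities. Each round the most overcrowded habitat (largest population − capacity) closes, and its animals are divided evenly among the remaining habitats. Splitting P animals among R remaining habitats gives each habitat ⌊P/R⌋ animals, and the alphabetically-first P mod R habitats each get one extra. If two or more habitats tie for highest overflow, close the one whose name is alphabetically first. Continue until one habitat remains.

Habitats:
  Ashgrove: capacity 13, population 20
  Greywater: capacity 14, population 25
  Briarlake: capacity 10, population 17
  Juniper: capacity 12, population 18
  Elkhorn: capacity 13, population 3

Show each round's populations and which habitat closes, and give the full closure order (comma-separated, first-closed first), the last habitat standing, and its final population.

Closure order: Greywater, Ashgrove, Briarlake, Juniper
Last habitat: Elkhorn with 83 animals

Round 1: Ashgrove=20 Briarlake=17 Elkhorn=3 Greywater=25 Juniper=18 → close Greywater (overflow 11)
  25÷4 = 6 each, +1 to first 1
Round 2: Ashgrove=27 Briarlake=23 Elkhorn=9 Juniper=24 → close Ashgrove (overflow 14)
  27÷3 = 9 each, +1 to first 0
Round 3: Briarlake=32 Elkhorn=18 Juniper=33 → close Briarlake (overflow 22)
  32÷2 = 16 each, +1 to first 0
Round 4: Elkhorn=34 Juniper=49 → close Juniper (overflow 37)
  49÷1 = 49 each, +1 to first 0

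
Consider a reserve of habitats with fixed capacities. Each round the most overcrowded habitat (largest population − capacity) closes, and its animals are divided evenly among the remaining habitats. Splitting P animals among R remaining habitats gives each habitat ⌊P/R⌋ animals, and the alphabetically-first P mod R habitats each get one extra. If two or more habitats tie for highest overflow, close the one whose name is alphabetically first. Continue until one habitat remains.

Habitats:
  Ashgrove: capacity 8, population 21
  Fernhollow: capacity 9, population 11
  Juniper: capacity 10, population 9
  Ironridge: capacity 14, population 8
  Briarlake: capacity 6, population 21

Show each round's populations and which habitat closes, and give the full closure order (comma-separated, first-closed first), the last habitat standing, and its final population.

Closure order: Briarlake, Ashgrove, Fernhollow, Juniper
Last habitat: Ironridge with 70 animals

Round 1: Ashgrove=21 Briarlake=21 Fernhollow=11 Ironridge=8 Juniper=9 → close Briarlake (overflow 15)
  21÷4 = 5 each, +1 to first 1
Round 2: Ashgrove=27 Fernhollow=16 Ironridge=13 Juniper=14 → close Ashgrove (overflow 19)
  27÷3 = 9 each, +1 to first 0
Round 3: Fernhollow=25 Ironridge=22 Juniper=23 → close Fernhollow (overflow 16)
  25÷2 = 12 each, +1 to first 1
Round 4: Ironridge=35 Juniper=35 → close Juniper (overflow 25)
  35÷1 = 35 each, +1 to first 0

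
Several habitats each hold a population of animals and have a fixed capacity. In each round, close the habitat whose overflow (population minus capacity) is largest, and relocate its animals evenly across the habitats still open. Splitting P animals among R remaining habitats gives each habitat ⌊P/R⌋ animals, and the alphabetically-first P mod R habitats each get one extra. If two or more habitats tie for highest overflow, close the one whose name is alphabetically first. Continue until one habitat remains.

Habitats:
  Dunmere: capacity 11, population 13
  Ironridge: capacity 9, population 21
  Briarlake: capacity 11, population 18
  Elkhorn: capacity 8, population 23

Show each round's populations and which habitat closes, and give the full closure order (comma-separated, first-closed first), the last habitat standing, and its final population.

Closure order: Elkhorn, Ironridge, Briarlake
Last habitat: Dunmere with 75 animals

Round 1: Briarlake=18 Dunmere=13 Elkhorn=23 Ironridge=21 → close Elkhorn (overflow 15)
  23÷3 = 7 each, +1 to first 2
Round 2: Briarlake=26 Dunmere=21 Ironridge=28 → close Ironridge (overflow 19)
  28÷2 = 14 each, +1 to first 0
Round 3: Briarlake=40 Dunmere=35 → close Briarlake (overflow 29)
  40÷1 = 40 each, +1 to first 0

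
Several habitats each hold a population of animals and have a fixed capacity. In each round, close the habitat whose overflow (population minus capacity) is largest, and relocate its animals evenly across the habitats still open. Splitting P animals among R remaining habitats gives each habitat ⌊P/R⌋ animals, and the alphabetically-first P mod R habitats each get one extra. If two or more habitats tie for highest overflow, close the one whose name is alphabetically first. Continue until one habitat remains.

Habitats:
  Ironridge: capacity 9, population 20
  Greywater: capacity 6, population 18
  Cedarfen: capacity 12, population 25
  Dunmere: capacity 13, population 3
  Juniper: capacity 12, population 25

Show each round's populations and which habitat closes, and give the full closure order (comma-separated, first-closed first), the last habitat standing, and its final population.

Round 1: Cedarfen=25 Dunmere=3 Greywater=18 Ironridge=20 Juniper=25 → close Cedarfen (overflow 13)
  25÷4 = 6 each, +1 to first 1
Round 2: Dunmere=10 Greywater=24 Ironridge=26 Juniper=31 → close Juniper (overflow 19)
  31÷3 = 10 each, +1 to first 1
Round 3: Dunmere=21 Greywater=34 Ironridge=36 → close Greywater (overflow 28)
  34÷2 = 17 each, +1 to first 0
Round 4: Dunmere=38 Ironridge=53 → close Ironridge (overflow 44)
  53÷1 = 53 each, +1 to first 0

Closure order: Cedarfen, Juniper, Greywater, Ironridge
Last habitat: Dunmere with 91 animals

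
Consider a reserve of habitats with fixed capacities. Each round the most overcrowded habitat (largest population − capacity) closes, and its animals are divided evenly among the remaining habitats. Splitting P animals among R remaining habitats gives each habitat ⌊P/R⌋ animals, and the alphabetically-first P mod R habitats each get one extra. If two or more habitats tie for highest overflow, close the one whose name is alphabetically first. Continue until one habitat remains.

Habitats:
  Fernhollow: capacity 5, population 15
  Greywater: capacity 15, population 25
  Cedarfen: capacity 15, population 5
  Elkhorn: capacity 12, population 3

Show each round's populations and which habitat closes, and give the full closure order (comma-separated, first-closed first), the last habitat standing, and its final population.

Round 1: Cedarfen=5 Elkhorn=3 Fernhollow=15 Greywater=25 → close Fernhollow (overflow 10)
  15÷3 = 5 each, +1 to first 0
Round 2: Cedarfen=10 Elkhorn=8 Greywater=30 → close Greywater (overflow 15)
  30÷2 = 15 each, +1 to first 0
Round 3: Cedarfen=25 Elkhorn=23 → close Elkhorn (overflow 11)
  23÷1 = 23 each, +1 to first 0

Closure order: Fernhollow, Greywater, Elkhorn
Last habitat: Cedarfen with 48 animals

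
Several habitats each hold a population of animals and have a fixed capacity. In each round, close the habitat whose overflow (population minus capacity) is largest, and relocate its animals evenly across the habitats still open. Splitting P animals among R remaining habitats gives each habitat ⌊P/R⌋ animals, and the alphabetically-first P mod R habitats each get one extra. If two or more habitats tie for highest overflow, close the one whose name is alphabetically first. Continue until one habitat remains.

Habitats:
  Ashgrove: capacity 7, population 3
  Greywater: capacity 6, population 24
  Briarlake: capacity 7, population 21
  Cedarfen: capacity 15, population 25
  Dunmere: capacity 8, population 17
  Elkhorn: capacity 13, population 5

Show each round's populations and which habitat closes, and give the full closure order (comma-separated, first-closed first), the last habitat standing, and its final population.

Closure order: Greywater, Briarlake, Cedarfen, Dunmere, Ashgrove
Last habitat: Elkhorn with 95 animals

Round 1: Ashgrove=3 Briarlake=21 Cedarfen=25 Dunmere=17 Elkhorn=5 Greywater=24 → close Greywater (overflow 18)
  24÷5 = 4 each, +1 to first 4
Round 2: Ashgrove=8 Briarlake=26 Cedarfen=30 Dunmere=22 Elkhorn=9 → close Briarlake (overflow 19)
  26÷4 = 6 each, +1 to first 2
Round 3: Ashgrove=15 Cedarfen=37 Dunmere=28 Elkhorn=15 → close Cedarfen (overflow 22)
  37÷3 = 12 each, +1 to first 1
Round 4: Ashgrove=28 Dunmere=40 Elkhorn=27 → close Dunmere (overflow 32)
  40÷2 = 20 each, +1 to first 0
Round 5: Ashgrove=48 Elkhorn=47 → close Ashgrove (overflow 41)
  48÷1 = 48 each, +1 to first 0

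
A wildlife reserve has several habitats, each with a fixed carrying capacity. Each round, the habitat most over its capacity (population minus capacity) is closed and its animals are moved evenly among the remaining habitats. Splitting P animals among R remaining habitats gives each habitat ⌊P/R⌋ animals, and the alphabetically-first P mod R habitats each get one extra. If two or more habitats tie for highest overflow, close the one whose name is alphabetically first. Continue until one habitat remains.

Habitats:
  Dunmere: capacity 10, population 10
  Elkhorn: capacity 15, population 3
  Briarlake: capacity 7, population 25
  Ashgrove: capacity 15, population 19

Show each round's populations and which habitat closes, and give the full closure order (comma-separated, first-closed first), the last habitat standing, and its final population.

Closure order: Briarlake, Ashgrove, Dunmere
Last habitat: Elkhorn with 57 animals

Round 1: Ashgrove=19 Briarlake=25 Dunmere=10 Elkhorn=3 → close Briarlake (overflow 18)
  25÷3 = 8 each, +1 to first 1
Round 2: Ashgrove=28 Dunmere=18 Elkhorn=11 → close Ashgrove (overflow 13)
  28÷2 = 14 each, +1 to first 0
Round 3: Dunmere=32 Elkhorn=25 → close Dunmere (overflow 22)
  32÷1 = 32 each, +1 to first 0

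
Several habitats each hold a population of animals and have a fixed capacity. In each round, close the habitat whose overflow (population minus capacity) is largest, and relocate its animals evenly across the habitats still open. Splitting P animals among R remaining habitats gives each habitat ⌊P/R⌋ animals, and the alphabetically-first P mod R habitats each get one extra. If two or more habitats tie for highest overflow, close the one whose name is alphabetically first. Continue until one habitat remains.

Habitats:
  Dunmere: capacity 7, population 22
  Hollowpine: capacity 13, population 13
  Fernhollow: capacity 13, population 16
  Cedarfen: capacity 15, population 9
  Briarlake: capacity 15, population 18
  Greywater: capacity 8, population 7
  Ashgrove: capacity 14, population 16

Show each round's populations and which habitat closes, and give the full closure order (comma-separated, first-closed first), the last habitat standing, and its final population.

Round 1: Ashgrove=16 Briarlake=18 Cedarfen=9 Dunmere=22 Fernhollow=16 Greywater=7 Hollowpine=13 → close Dunmere (overflow 15)
  22÷6 = 3 each, +1 to first 4
Round 2: Ashgrove=20 Briarlake=22 Cedarfen=13 Fernhollow=20 Greywater=10 Hollowpine=16 → close Briarlake (overflow 7)
  22÷5 = 4 each, +1 to first 2
Round 3: Ashgrove=25 Cedarfen=18 Fernhollow=24 Greywater=14 Hollowpine=20 → close Ashgrove (overflow 11)
  25÷4 = 6 each, +1 to first 1
Round 4: Cedarfen=25 Fernhollow=30 Greywater=20 Hollowpine=26 → close Fernhollow (overflow 17)
  30÷3 = 10 each, +1 to first 0
Round 5: Cedarfen=35 Greywater=30 Hollowpine=36 → close Hollowpine (overflow 23)
  36÷2 = 18 each, +1 to first 0
Round 6: Cedarfen=53 Greywater=48 → close Greywater (overflow 40)
  48÷1 = 48 each, +1 to first 0

Closure order: Dunmere, Briarlake, Ashgrove, Fernhollow, Hollowpine, Greywater
Last habitat: Cedarfen with 101 animals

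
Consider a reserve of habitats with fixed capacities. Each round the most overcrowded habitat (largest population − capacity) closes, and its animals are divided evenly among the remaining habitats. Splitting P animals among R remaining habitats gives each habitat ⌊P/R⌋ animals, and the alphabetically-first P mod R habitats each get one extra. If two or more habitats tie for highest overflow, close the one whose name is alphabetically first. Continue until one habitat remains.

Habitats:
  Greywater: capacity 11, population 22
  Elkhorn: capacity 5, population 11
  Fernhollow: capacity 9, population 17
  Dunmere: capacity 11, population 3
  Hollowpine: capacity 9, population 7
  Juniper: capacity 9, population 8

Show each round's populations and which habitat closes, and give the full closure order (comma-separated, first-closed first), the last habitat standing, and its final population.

Closure order: Greywater, Fernhollow, Elkhorn, Juniper, Hollowpine
Last habitat: Dunmere with 68 animals

Round 1: Dunmere=3 Elkhorn=11 Fernhollow=17 Greywater=22 Hollowpine=7 Juniper=8 → close Greywater (overflow 11)
  22÷5 = 4 each, +1 to first 2
Round 2: Dunmere=8 Elkhorn=16 Fernhollow=21 Hollowpine=11 Juniper=12 → close Fernhollow (overflow 12)
  21÷4 = 5 each, +1 to first 1
Round 3: Dunmere=14 Elkhorn=21 Hollowpine=16 Juniper=17 → close Elkhorn (overflow 16)
  21÷3 = 7 each, +1 to first 0
Round 4: Dunmere=21 Hollowpine=23 Juniper=24 → close Juniper (overflow 15)
  24÷2 = 12 each, +1 to first 0
Round 5: Dunmere=33 Hollowpine=35 → close Hollowpine (overflow 26)
  35÷1 = 35 each, +1 to first 0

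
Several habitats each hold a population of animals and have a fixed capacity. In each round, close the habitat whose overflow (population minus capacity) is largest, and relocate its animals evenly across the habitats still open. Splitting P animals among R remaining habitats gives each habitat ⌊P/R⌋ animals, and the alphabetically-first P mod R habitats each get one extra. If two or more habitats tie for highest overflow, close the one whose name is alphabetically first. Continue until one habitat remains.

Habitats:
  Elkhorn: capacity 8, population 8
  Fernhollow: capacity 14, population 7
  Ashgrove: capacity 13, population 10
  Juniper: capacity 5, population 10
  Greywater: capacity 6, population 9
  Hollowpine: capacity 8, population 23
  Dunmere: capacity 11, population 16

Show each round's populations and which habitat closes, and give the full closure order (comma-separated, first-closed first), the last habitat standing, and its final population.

Round 1: Ashgrove=10 Dunmere=16 Elkhorn=8 Fernhollow=7 Greywater=9 Hollowpine=23 Juniper=10 → close Hollowpine (overflow 15)
  23÷6 = 3 each, +1 to first 5
Round 2: Ashgrove=14 Dunmere=20 Elkhorn=12 Fernhollow=11 Greywater=13 Juniper=13 → close Dunmere (overflow 9)
  20÷5 = 4 each, +1 to first 0
Round 3: Ashgrove=18 Elkhorn=16 Fernhollow=15 Greywater=17 Juniper=17 → close Juniper (overflow 12)
  17÷4 = 4 each, +1 to first 1
Round 4: Ashgrove=23 Elkhorn=20 Fernhollow=19 Greywater=21 → close Greywater (overflow 15)
  21÷3 = 7 each, +1 to first 0
Round 5: Ashgrove=30 Elkhorn=27 Fernhollow=26 → close Elkhorn (overflow 19)
  27÷2 = 13 each, +1 to first 1
Round 6: Ashgrove=44 Fernhollow=39 → close Ashgrove (overflow 31)
  44÷1 = 44 each, +1 to first 0

Closure order: Hollowpine, Dunmere, Juniper, Greywater, Elkhorn, Ashgrove
Last habitat: Fernhollow with 83 animals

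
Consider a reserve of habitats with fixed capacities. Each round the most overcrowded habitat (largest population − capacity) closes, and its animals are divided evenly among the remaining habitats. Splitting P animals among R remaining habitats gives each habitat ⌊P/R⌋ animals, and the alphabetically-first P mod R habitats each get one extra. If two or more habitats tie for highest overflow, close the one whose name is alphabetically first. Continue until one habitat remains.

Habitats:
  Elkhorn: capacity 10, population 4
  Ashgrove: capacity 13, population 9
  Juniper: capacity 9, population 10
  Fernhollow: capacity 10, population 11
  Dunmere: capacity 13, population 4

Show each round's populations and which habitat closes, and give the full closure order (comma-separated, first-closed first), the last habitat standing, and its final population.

Round 1: Ashgrove=9 Dunmere=4 Elkhorn=4 Fernhollow=11 Juniper=10 → close Fernhollow (overflow 1)
  11÷4 = 2 each, +1 to first 3
Round 2: Ashgrove=12 Dunmere=7 Elkhorn=7 Juniper=12 → close Juniper (overflow 3)
  12÷3 = 4 each, +1 to first 0
Round 3: Ashgrove=16 Dunmere=11 Elkhorn=11 → close Ashgrove (overflow 3)
  16÷2 = 8 each, +1 to first 0
Round 4: Dunmere=19 Elkhorn=19 → close Elkhorn (overflow 9)
  19÷1 = 19 each, +1 to first 0

Closure order: Fernhollow, Juniper, Ashgrove, Elkhorn
Last habitat: Dunmere with 38 animals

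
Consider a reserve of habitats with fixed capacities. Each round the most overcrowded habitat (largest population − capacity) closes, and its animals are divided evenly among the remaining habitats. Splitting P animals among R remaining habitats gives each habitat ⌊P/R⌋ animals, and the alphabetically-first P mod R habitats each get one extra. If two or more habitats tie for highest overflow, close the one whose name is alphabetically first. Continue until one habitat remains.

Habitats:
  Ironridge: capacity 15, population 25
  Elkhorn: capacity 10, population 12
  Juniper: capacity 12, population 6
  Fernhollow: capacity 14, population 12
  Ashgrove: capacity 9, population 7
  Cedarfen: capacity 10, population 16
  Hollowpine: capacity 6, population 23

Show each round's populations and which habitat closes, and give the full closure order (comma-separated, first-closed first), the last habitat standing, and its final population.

Round 1: Ashgrove=7 Cedarfen=16 Elkhorn=12 Fernhollow=12 Hollowpine=23 Ironridge=25 Juniper=6 → close Hollowpine (overflow 17)
  23÷6 = 3 each, +1 to first 5
Round 2: Ashgrove=11 Cedarfen=20 Elkhorn=16 Fernhollow=16 Ironridge=29 Juniper=9 → close Ironridge (overflow 14)
  29÷5 = 5 each, +1 to first 4
Round 3: Ashgrove=17 Cedarfen=26 Elkhorn=22 Fernhollow=22 Juniper=14 → close Cedarfen (overflow 16)
  26÷4 = 6 each, +1 to first 2
Round 4: Ashgrove=24 Elkhorn=29 Fernhollow=28 Juniper=20 → close Elkhorn (overflow 19)
  29÷3 = 9 each, +1 to first 2
Round 5: Ashgrove=34 Fernhollow=38 Juniper=29 → close Ashgrove (overflow 25)
  34÷2 = 17 each, +1 to first 0
Round 6: Fernhollow=55 Juniper=46 → close Fernhollow (overflow 41)
  55÷1 = 55 each, +1 to first 0

Closure order: Hollowpine, Ironridge, Cedarfen, Elkhorn, Ashgrove, Fernhollow
Last habitat: Juniper with 101 animals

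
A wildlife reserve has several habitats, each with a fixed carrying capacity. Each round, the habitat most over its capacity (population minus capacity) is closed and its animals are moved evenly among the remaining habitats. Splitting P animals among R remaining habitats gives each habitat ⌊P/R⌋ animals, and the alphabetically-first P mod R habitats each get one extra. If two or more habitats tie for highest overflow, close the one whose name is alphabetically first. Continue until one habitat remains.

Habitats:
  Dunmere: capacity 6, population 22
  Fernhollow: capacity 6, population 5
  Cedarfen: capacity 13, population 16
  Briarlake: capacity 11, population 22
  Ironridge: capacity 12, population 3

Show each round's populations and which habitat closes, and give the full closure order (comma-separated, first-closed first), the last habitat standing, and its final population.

Round 1: Briarlake=22 Cedarfen=16 Dunmere=22 Fernhollow=5 Ironridge=3 → close Dunmere (overflow 16)
  22÷4 = 5 each, +1 to first 2
Round 2: Briarlake=28 Cedarfen=22 Fernhollow=10 Ironridge=8 → close Briarlake (overflow 17)
  28÷3 = 9 each, +1 to first 1
Round 3: Cedarfen=32 Fernhollow=19 Ironridge=17 → close Cedarfen (overflow 19)
  32÷2 = 16 each, +1 to first 0
Round 4: Fernhollow=35 Ironridge=33 → close Fernhollow (overflow 29)
  35÷1 = 35 each, +1 to first 0

Closure order: Dunmere, Briarlake, Cedarfen, Fernhollow
Last habitat: Ironridge with 68 animals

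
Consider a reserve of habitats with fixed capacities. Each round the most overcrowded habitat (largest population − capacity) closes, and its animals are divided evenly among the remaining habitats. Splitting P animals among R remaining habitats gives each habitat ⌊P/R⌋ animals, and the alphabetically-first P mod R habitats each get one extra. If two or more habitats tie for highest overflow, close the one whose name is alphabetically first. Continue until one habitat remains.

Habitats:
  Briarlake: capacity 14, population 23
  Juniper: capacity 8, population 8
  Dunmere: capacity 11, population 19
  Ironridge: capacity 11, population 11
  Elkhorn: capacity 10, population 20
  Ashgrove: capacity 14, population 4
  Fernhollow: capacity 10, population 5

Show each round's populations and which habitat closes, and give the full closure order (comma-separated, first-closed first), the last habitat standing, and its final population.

Round 1: Ashgrove=4 Briarlake=23 Dunmere=19 Elkhorn=20 Fernhollow=5 Ironridge=11 Juniper=8 → close Elkhorn (overflow 10)
  20÷6 = 3 each, +1 to first 2
Round 2: Ashgrove=8 Briarlake=27 Dunmere=22 Fernhollow=8 Ironridge=14 Juniper=11 → close Briarlake (overflow 13)
  27÷5 = 5 each, +1 to first 2
Round 3: Ashgrove=14 Dunmere=28 Fernhollow=13 Ironridge=19 Juniper=16 → close Dunmere (overflow 17)
  28÷4 = 7 each, +1 to first 0
Round 4: Ashgrove=21 Fernhollow=20 Ironridge=26 Juniper=23 → close Ironridge (overflow 15)
  26÷3 = 8 each, +1 to first 2
Round 5: Ashgrove=30 Fernhollow=29 Juniper=31 → close Juniper (overflow 23)
  31÷2 = 15 each, +1 to first 1
Round 6: Ashgrove=46 Fernhollow=44 → close Fernhollow (overflow 34)
  44÷1 = 44 each, +1 to first 0

Closure order: Elkhorn, Briarlake, Dunmere, Ironridge, Juniper, Fernhollow
Last habitat: Ashgrove with 90 animals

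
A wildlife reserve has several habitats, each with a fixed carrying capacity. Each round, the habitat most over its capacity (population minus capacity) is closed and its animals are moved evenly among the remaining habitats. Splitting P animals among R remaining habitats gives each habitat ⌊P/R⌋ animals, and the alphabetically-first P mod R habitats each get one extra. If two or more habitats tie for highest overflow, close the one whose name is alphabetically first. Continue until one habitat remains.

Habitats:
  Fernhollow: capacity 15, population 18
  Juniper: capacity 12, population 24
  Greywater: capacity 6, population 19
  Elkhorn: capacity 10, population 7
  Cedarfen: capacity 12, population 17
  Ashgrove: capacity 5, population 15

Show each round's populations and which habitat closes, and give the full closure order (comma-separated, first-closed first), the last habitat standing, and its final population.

Closure order: Greywater, Juniper, Ashgrove, Cedarfen, Fernhollow
Last habitat: Elkhorn with 100 animals

Round 1: Ashgrove=15 Cedarfen=17 Elkhorn=7 Fernhollow=18 Greywater=19 Juniper=24 → close Greywater (overflow 13)
  19÷5 = 3 each, +1 to first 4
Round 2: Ashgrove=19 Cedarfen=21 Elkhorn=11 Fernhollow=22 Juniper=27 → close Juniper (overflow 15)
  27÷4 = 6 each, +1 to first 3
Round 3: Ashgrove=26 Cedarfen=28 Elkhorn=18 Fernhollow=28 → close Ashgrove (overflow 21)
  26÷3 = 8 each, +1 to first 2
Round 4: Cedarfen=37 Elkhorn=27 Fernhollow=36 → close Cedarfen (overflow 25)
  37÷2 = 18 each, +1 to first 1
Round 5: Elkhorn=46 Fernhollow=54 → close Fernhollow (overflow 39)
  54÷1 = 54 each, +1 to first 0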